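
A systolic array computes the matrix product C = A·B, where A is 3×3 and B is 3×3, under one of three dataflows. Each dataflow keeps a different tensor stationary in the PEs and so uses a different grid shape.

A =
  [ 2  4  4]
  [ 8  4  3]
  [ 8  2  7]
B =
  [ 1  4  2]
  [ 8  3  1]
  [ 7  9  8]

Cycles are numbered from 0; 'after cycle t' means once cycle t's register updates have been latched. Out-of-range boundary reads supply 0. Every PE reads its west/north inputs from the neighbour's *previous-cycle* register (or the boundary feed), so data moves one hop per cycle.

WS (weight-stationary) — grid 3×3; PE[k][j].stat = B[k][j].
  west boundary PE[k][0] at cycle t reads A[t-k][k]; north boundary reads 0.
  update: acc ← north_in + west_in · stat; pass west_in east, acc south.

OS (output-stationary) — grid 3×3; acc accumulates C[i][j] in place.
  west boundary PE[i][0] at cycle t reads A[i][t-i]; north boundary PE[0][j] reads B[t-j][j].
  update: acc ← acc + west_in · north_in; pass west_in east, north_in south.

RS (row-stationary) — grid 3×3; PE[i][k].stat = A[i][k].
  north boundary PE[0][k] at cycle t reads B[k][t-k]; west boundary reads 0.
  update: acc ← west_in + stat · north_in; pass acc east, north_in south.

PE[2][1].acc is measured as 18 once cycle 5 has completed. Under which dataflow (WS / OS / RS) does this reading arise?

WS (3×3 grid), PE[2][1]:
  step 0 · PE2,1: acc=0; fwd→0 fwd↓0
  step 1 · PE2,1: acc=0; fwd→0 fwd↓0
  step 2 · PE2,1: acc=0; fwd→0 fwd↓0
  step 3 · PE2,1: acc=56; fwd→4 fwd↓56
  step 4 · PE2,1: acc=71; fwd→3 fwd↓71
  step 5 · PE2,1: acc=101; fwd→7 fwd↓101
OS (3×3 grid), PE[2][1]:
  step 0 · PE2,1: acc=0; fwd→0 fwd↓0
  step 1 · PE2,1: acc=0; fwd→0 fwd↓0
  step 2 · PE2,1: acc=0; fwd→0 fwd↓0
  step 3 · PE2,1: acc=32; fwd→8 fwd↓4
  step 4 · PE2,1: acc=38; fwd→2 fwd↓3
  step 5 · PE2,1: acc=101; fwd→7 fwd↓9
RS (3×3 grid), PE[2][1]:
  step 0 · PE2,1: acc=0; fwd→0 fwd↓0
  step 1 · PE2,1: acc=0; fwd→0 fwd↓0
  step 2 · PE2,1: acc=0; fwd→0 fwd↓0
  step 3 · PE2,1: acc=24; fwd→24 fwd↓8
  step 4 · PE2,1: acc=38; fwd→38 fwd↓3
  step 5 · PE2,1: acc=18; fwd→18 fwd↓1

dataflow = RS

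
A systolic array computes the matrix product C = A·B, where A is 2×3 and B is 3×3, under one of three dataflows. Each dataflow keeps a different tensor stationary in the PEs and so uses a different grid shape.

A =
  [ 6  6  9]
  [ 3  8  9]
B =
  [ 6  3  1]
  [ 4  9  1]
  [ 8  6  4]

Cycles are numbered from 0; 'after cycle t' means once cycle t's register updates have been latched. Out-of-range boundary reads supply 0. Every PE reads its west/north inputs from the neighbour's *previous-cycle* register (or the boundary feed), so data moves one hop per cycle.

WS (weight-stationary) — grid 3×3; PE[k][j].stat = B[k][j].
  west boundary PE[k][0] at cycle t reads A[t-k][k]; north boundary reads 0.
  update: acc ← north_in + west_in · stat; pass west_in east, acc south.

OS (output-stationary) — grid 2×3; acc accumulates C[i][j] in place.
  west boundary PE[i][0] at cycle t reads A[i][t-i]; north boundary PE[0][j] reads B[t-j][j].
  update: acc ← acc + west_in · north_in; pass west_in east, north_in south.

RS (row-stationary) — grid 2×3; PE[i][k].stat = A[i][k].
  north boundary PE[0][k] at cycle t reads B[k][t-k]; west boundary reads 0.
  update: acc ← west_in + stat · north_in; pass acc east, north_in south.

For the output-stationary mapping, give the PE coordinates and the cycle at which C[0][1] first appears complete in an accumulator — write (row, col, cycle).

OS: C[0][1] accumulates in PE[0][1]:
  [0] (0,1) acc=0 (h:0 v:0)
  [1] (0,1) acc=18 (h:6 v:3)
  [2] (0,1) acc=72 (h:6 v:9)
  [3] (0,1) acc=126 (h:9 v:6)

(row, col, cycle) = (0, 1, 3)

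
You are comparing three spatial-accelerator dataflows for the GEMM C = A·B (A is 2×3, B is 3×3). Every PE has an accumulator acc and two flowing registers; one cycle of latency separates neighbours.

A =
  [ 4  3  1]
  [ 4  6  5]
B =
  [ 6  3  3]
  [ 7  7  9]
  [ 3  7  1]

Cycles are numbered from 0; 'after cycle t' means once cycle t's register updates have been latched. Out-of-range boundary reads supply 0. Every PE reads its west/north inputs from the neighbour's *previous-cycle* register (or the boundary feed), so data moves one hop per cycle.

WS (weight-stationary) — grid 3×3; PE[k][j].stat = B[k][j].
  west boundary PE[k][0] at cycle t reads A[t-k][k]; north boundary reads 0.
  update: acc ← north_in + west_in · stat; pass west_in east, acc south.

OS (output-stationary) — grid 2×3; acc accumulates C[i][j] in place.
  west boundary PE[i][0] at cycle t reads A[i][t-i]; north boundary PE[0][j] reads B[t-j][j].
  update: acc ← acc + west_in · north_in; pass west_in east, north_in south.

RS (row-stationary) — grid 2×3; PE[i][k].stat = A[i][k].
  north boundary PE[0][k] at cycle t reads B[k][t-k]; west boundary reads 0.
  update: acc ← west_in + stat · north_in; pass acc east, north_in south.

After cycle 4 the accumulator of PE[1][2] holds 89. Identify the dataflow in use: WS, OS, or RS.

dataflow = RS

WS (3×3 grid), PE[1][2]:
  cycle 0: PE[1][2] → acc 0, east 0, south 0
  cycle 1: PE[1][2] → acc 0, east 0, south 0
  cycle 2: PE[1][2] → acc 0, east 0, south 0
  cycle 3: PE[1][2] → acc 39, east 3, south 39
  cycle 4: PE[1][2] → acc 66, east 6, south 66
OS (2×3 grid), PE[1][2]:
  cycle 0: PE[1][2] → acc 0, east 0, south 0
  cycle 1: PE[1][2] → acc 0, east 0, south 0
  cycle 2: PE[1][2] → acc 0, east 0, south 0
  cycle 3: PE[1][2] → acc 12, east 4, south 3
  cycle 4: PE[1][2] → acc 66, east 6, south 9
RS (2×3 grid), PE[1][2]:
  cycle 0: PE[1][2] → acc 0, east 0, south 0
  cycle 1: PE[1][2] → acc 0, east 0, south 0
  cycle 2: PE[1][2] → acc 0, east 0, south 0
  cycle 3: PE[1][2] → acc 81, east 81, south 3
  cycle 4: PE[1][2] → acc 89, east 89, south 7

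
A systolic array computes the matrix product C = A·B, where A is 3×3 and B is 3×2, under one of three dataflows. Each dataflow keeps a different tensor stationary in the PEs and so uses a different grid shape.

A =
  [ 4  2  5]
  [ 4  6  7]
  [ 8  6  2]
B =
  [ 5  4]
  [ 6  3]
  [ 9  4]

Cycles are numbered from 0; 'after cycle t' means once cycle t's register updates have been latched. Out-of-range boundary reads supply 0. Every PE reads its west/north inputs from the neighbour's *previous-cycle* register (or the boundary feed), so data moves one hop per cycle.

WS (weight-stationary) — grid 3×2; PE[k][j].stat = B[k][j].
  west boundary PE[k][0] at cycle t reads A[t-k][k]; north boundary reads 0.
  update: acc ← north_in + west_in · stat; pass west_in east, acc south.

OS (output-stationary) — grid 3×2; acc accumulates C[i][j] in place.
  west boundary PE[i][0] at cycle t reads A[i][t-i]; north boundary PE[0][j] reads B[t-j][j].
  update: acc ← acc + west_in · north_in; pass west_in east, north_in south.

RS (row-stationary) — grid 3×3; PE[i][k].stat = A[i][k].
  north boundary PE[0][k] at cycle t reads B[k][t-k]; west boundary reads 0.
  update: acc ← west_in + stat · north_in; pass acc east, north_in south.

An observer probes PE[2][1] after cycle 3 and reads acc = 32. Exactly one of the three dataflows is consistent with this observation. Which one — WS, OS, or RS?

dataflow = OS

— WS: 3×2; PE[2][1] trace:
  c0 r2c1: 0 / 0 / 0
  c1 r2c1: 0 / 0 / 0
  c2 r2c1: 0 / 0 / 0
  c3 r2c1: 42 / 5 / 42
— OS: 3×2; PE[2][1] trace:
  c0 r2c1: 0 / 0 / 0
  c1 r2c1: 0 / 0 / 0
  c2 r2c1: 0 / 0 / 0
  c3 r2c1: 32 / 8 / 4
— RS: 3×3; PE[2][1] trace:
  c0 r2c1: 0 / 0 / 0
  c1 r2c1: 0 / 0 / 0
  c2 r2c1: 0 / 0 / 0
  c3 r2c1: 76 / 76 / 6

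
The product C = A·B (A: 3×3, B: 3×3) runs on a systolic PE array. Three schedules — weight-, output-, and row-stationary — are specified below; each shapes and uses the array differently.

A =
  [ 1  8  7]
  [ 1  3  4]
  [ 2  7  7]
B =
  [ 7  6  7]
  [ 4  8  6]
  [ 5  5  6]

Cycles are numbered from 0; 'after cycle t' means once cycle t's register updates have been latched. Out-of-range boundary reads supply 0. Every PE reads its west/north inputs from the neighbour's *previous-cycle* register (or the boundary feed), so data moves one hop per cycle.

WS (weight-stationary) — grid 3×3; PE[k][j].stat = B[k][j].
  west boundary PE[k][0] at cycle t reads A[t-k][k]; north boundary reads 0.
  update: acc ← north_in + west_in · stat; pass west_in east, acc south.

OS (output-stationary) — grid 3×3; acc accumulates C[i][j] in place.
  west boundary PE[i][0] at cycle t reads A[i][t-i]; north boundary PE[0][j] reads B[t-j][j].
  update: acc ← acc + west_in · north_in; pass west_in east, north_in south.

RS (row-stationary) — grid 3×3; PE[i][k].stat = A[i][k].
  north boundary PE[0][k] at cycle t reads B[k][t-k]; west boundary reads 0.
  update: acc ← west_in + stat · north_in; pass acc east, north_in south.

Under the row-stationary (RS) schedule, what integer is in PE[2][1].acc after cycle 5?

RS on a 3×3 grid — tracing PE[2][1] and its feeders:
  [0] (1,1) acc=0 (h:0 v:0)
  [0] (2,0) acc=0 (h:0 v:0)
  [0] (2,1) acc=0 (h:0 v:0)
  [1] (1,1) acc=0 (h:0 v:0)
  [1] (2,0) acc=0 (h:0 v:0)
  [1] (2,1) acc=0 (h:0 v:0)
  [2] (1,1) acc=19 (h:19 v:4)
  [2] (2,0) acc=14 (h:14 v:7)
  [2] (2,1) acc=0 (h:0 v:0)
  [3] (1,1) acc=30 (h:30 v:8)
  [3] (2,0) acc=12 (h:12 v:6)
  [3] (2,1) acc=42 (h:42 v:4)
  [4] (1,1) acc=25 (h:25 v:6)
  [4] (2,0) acc=14 (h:14 v:7)
  [4] (2,1) acc=68 (h:68 v:8)
  [5] (1,1) acc=0 (h:0 v:0)
  [5] (2,0) acc=0 (h:0 v:0)
  [5] (2,1) acc=56 (h:56 v:6)

PE[2][1].acc = 56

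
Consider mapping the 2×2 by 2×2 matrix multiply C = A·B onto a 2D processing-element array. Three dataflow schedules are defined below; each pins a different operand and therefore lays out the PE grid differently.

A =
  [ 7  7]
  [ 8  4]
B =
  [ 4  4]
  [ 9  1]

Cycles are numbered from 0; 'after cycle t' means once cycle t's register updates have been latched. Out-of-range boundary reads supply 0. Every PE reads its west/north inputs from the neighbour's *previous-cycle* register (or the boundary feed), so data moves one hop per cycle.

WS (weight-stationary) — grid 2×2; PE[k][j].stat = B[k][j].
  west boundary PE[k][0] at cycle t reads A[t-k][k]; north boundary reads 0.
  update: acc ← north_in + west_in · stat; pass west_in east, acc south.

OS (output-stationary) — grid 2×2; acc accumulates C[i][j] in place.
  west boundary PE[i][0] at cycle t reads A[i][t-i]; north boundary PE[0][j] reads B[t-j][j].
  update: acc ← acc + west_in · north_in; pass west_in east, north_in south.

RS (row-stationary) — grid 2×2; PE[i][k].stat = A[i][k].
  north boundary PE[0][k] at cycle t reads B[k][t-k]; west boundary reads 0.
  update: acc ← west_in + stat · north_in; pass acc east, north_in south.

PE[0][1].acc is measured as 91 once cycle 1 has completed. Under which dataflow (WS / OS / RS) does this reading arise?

dataflow = RS

WS (2×2 grid), PE[0][1]:
  c0 r0c1: 0 / 0 / 0
  c1 r0c1: 28 / 7 / 28
OS (2×2 grid), PE[0][1]:
  c0 r0c1: 0 / 0 / 0
  c1 r0c1: 28 / 7 / 4
RS (2×2 grid), PE[0][1]:
  c0 r0c1: 0 / 0 / 0
  c1 r0c1: 91 / 91 / 9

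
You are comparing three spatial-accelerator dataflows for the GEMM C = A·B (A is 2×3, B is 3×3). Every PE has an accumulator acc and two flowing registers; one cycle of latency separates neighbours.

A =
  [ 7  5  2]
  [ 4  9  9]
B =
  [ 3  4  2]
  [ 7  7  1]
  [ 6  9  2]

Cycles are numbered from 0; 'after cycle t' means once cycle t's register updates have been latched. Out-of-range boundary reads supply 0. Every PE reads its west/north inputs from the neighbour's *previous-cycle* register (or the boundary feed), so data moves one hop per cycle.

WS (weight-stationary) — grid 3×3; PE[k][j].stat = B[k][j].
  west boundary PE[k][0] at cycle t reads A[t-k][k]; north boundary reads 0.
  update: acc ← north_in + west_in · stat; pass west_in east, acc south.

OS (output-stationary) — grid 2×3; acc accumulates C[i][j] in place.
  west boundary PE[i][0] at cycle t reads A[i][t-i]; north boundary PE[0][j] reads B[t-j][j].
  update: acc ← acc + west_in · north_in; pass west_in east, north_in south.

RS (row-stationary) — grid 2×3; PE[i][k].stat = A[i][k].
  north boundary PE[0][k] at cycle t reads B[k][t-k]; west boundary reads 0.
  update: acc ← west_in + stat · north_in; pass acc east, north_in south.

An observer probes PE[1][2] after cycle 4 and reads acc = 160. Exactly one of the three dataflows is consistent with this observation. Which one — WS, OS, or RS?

dataflow = RS

Under WS (3×3), PE[1][2]:
  t=0 PE[1][2]: acc=0 h=0 v=0
  t=1 PE[1][2]: acc=0 h=0 v=0
  t=2 PE[1][2]: acc=0 h=0 v=0
  t=3 PE[1][2]: acc=19 h=5 v=19
  t=4 PE[1][2]: acc=17 h=9 v=17
Under OS (2×3), PE[1][2]:
  t=0 PE[1][2]: acc=0 h=0 v=0
  t=1 PE[1][2]: acc=0 h=0 v=0
  t=2 PE[1][2]: acc=0 h=0 v=0
  t=3 PE[1][2]: acc=8 h=4 v=2
  t=4 PE[1][2]: acc=17 h=9 v=1
Under RS (2×3), PE[1][2]:
  t=0 PE[1][2]: acc=0 h=0 v=0
  t=1 PE[1][2]: acc=0 h=0 v=0
  t=2 PE[1][2]: acc=0 h=0 v=0
  t=3 PE[1][2]: acc=129 h=129 v=6
  t=4 PE[1][2]: acc=160 h=160 v=9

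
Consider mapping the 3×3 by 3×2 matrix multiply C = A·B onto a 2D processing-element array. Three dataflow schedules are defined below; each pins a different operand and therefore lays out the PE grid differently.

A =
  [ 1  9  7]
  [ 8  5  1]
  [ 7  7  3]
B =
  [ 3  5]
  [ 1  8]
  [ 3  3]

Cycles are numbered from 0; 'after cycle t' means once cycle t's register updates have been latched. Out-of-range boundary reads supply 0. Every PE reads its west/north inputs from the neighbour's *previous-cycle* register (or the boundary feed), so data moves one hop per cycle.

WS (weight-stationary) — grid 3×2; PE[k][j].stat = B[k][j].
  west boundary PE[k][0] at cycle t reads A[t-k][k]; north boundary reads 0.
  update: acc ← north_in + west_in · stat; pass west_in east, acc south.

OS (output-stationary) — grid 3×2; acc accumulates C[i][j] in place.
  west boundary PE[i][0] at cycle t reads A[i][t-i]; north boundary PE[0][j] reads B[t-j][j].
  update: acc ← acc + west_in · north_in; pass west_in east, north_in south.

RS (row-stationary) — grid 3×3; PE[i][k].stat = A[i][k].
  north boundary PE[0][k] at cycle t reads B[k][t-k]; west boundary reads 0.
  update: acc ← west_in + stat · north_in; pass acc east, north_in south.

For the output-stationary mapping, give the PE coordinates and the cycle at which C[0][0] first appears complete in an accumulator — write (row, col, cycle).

Under OS, C[0][0] lands at PE[0][0]:
  @0  [0,0]  acc 3  |  →1  ↓3
  @1  [0,0]  acc 12  |  →9  ↓1
  @2  [0,0]  acc 33  |  →7  ↓3

(row, col, cycle) = (0, 0, 2)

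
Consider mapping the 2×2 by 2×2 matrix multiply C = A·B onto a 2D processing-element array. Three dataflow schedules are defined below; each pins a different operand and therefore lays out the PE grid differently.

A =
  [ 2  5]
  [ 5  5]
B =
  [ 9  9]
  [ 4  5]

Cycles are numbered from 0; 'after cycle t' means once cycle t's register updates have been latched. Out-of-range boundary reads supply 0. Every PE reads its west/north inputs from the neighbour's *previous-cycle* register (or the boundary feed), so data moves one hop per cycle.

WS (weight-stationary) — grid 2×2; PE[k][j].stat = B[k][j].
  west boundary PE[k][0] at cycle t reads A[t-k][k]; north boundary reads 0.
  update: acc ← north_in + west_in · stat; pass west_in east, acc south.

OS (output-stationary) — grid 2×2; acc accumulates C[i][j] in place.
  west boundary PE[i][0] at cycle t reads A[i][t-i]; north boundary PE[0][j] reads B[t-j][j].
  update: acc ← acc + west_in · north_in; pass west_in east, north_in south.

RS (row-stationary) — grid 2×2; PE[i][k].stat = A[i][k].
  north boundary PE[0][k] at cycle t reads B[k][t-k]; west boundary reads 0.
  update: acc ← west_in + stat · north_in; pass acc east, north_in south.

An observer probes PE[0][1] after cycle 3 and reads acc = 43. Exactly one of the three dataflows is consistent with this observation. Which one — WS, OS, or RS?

— WS: 2×2; PE[0][1] trace:
  [0] (0,1) acc=0 (h:0 v:0)
  [1] (0,1) acc=18 (h:2 v:18)
  [2] (0,1) acc=45 (h:5 v:45)
  [3] (0,1) acc=0 (h:0 v:0)
— OS: 2×2; PE[0][1] trace:
  [0] (0,1) acc=0 (h:0 v:0)
  [1] (0,1) acc=18 (h:2 v:9)
  [2] (0,1) acc=43 (h:5 v:5)
  [3] (0,1) acc=43 (h:0 v:0)
— RS: 2×2; PE[0][1] trace:
  [0] (0,1) acc=0 (h:0 v:0)
  [1] (0,1) acc=38 (h:38 v:4)
  [2] (0,1) acc=43 (h:43 v:5)
  [3] (0,1) acc=0 (h:0 v:0)

dataflow = OS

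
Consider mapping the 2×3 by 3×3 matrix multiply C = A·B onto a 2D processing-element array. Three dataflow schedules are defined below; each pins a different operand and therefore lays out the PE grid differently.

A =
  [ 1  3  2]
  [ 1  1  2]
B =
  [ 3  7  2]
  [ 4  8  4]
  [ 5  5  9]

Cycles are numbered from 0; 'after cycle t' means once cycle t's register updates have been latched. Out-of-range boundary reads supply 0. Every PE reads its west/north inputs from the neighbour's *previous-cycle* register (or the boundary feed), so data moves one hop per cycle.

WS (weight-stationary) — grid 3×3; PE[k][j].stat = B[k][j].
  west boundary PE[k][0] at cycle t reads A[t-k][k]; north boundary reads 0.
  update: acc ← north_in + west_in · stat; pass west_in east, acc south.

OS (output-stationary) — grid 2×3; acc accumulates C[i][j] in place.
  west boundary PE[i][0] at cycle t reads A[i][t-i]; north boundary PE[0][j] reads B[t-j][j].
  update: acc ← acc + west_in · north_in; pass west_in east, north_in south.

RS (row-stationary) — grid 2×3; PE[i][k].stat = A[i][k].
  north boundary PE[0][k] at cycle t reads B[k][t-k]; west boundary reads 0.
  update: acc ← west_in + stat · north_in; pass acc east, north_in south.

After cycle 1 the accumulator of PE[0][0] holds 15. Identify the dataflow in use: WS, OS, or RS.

dataflow = OS

— WS: 3×3; PE[0][0] trace:
  t=0 PE[0][0]: acc=3 h=1 v=3
  t=1 PE[0][0]: acc=3 h=1 v=3
— OS: 2×3; PE[0][0] trace:
  t=0 PE[0][0]: acc=3 h=1 v=3
  t=1 PE[0][0]: acc=15 h=3 v=4
— RS: 2×3; PE[0][0] trace:
  t=0 PE[0][0]: acc=3 h=3 v=3
  t=1 PE[0][0]: acc=7 h=7 v=7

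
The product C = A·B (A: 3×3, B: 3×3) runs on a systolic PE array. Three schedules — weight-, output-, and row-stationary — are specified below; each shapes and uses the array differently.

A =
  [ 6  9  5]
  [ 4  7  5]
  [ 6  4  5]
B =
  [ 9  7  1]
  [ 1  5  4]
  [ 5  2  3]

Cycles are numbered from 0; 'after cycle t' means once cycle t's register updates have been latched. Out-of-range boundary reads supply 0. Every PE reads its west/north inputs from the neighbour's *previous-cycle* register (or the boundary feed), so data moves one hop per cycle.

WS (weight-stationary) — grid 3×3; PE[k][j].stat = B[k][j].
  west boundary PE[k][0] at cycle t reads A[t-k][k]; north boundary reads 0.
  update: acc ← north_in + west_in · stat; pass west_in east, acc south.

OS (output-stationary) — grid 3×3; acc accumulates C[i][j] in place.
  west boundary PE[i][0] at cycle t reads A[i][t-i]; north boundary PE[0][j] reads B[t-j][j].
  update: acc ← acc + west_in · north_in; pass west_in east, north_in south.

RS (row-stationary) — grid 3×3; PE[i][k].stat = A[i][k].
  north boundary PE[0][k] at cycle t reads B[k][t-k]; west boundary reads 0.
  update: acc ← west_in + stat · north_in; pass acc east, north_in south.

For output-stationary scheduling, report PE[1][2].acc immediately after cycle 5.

PE[1][2].acc = 47

Tracing OS — 3×3 array, target PE[1][2]:
  @0  [0,2]  acc 0  |  →0  ↓0
  @0  [1,1]  acc 0  |  →0  ↓0
  @0  [1,2]  acc 0  |  →0  ↓0
  @1  [0,2]  acc 0  |  →0  ↓0
  @1  [1,1]  acc 0  |  →0  ↓0
  @1  [1,2]  acc 0  |  →0  ↓0
  @2  [0,2]  acc 6  |  →6  ↓1
  @2  [1,1]  acc 28  |  →4  ↓7
  @2  [1,2]  acc 0  |  →0  ↓0
  @3  [0,2]  acc 42  |  →9  ↓4
  @3  [1,1]  acc 63  |  →7  ↓5
  @3  [1,2]  acc 4  |  →4  ↓1
  @4  [0,2]  acc 57  |  →5  ↓3
  @4  [1,1]  acc 73  |  →5  ↓2
  @4  [1,2]  acc 32  |  →7  ↓4
  @5  [0,2]  acc 57  |  →0  ↓0
  @5  [1,1]  acc 73  |  →0  ↓0
  @5  [1,2]  acc 47  |  →5  ↓3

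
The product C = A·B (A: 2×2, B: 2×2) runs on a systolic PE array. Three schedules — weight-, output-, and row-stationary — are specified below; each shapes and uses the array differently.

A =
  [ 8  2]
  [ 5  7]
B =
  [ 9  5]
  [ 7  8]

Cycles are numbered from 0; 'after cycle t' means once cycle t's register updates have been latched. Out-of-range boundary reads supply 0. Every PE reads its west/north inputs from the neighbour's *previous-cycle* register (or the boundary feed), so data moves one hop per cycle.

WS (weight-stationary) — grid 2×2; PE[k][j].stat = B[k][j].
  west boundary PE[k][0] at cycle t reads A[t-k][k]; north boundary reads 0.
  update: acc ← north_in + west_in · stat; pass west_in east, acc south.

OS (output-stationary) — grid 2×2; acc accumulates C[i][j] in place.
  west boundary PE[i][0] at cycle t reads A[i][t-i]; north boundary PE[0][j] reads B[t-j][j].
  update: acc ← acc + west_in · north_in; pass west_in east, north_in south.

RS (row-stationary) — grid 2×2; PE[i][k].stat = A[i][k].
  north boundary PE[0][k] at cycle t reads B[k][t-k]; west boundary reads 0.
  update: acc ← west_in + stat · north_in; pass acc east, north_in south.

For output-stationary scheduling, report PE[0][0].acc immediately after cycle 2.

PE[0][0].acc = 86

OS on a 2×2 grid — tracing PE[0][0] and its feeders:
  after 0 — PE[0][0] acc=72, pass-E 8, pass-S 9
  after 1 — PE[0][0] acc=86, pass-E 2, pass-S 7
  after 2 — PE[0][0] acc=86, pass-E 0, pass-S 0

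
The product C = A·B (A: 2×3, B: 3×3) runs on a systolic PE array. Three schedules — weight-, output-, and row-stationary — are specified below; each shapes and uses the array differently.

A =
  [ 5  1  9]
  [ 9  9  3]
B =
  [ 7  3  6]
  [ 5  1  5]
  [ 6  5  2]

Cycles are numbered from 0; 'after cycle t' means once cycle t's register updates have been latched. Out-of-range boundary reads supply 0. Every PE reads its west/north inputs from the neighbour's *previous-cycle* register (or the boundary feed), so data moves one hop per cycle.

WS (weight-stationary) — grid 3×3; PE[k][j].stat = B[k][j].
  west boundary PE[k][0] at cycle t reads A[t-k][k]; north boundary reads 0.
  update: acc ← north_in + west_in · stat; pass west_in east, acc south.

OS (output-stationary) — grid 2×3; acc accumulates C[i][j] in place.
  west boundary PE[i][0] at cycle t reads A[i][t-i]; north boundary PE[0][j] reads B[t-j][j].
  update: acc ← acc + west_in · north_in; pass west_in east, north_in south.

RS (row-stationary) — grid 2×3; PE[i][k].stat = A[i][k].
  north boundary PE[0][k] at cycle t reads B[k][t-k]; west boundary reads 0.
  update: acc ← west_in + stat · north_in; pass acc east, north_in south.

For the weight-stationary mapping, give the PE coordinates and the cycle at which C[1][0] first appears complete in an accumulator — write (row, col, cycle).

WS — PE[2][0] is where C[1][0] collects:
  after 0 — PE[2][0] acc=0, pass-E 0, pass-S 0
  after 1 — PE[2][0] acc=0, pass-E 0, pass-S 0
  after 2 — PE[2][0] acc=94, pass-E 9, pass-S 94
  after 3 — PE[2][0] acc=126, pass-E 3, pass-S 126

(row, col, cycle) = (2, 0, 3)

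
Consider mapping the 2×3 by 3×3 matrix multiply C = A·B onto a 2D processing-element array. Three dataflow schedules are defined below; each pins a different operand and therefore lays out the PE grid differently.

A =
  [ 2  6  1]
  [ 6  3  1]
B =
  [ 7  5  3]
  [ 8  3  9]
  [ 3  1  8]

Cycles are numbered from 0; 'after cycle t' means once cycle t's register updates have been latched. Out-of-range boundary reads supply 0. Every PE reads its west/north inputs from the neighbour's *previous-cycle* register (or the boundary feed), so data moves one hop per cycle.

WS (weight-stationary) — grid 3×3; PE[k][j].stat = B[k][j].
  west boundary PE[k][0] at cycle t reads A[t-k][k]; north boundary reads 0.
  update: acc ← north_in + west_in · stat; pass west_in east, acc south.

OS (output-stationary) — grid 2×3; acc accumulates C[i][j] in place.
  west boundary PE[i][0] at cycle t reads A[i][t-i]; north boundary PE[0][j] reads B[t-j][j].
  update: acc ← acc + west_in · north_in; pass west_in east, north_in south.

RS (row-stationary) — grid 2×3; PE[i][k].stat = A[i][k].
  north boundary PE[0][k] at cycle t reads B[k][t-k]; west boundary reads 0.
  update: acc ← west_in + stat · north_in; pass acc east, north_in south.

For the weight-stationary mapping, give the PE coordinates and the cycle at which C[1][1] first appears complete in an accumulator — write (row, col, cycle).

Under WS, C[1][1] lands at PE[2][1]:
  t=0 PE[2][1]: acc=0 h=0 v=0
  t=1 PE[2][1]: acc=0 h=0 v=0
  t=2 PE[2][1]: acc=0 h=0 v=0
  t=3 PE[2][1]: acc=29 h=1 v=29
  t=4 PE[2][1]: acc=40 h=1 v=40

(row, col, cycle) = (2, 1, 4)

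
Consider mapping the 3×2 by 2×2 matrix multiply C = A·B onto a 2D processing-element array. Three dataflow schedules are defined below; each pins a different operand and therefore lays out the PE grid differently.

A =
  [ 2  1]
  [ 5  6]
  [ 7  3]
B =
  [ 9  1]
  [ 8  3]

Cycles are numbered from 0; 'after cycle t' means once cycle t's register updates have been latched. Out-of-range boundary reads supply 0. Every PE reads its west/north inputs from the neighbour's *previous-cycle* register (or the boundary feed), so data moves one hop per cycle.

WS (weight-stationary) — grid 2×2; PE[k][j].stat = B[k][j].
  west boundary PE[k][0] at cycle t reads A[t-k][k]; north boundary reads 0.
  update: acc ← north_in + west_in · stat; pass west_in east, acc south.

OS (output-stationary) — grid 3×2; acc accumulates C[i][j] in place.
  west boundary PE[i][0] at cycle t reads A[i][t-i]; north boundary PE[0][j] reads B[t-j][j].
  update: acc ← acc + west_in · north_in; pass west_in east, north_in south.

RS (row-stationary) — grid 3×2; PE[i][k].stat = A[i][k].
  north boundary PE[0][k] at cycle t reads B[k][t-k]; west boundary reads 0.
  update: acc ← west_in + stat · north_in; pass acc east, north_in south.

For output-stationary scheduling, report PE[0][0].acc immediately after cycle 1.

OS on a 3×2 grid — tracing PE[0][0] and its feeders:
  step 0 · PE0,0: acc=18; fwd→2 fwd↓9
  step 1 · PE0,0: acc=26; fwd→1 fwd↓8

PE[0][0].acc = 26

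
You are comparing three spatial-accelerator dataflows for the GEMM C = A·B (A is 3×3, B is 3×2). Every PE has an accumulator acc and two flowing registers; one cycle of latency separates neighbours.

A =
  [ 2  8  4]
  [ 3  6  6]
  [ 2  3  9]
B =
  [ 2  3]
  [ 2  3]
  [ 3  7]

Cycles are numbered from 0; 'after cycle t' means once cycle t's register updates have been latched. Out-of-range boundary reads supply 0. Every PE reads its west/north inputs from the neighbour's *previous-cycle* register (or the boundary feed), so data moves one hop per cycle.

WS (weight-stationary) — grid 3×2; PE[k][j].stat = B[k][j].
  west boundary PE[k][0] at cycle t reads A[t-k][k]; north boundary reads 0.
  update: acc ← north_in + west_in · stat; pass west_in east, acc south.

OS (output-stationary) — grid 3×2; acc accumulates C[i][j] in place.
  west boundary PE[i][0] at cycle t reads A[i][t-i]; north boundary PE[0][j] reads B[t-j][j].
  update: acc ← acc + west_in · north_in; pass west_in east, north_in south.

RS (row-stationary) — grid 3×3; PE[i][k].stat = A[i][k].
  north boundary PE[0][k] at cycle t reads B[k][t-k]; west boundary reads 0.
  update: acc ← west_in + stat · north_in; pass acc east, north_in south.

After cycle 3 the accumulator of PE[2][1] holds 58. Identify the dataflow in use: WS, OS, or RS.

WS [3×2] PE[2][1] across cycles:
  cycle 0: PE[2][1] → acc 0, east 0, south 0
  cycle 1: PE[2][1] → acc 0, east 0, south 0
  cycle 2: PE[2][1] → acc 0, east 0, south 0
  cycle 3: PE[2][1] → acc 58, east 4, south 58
OS [3×2] PE[2][1] across cycles:
  cycle 0: PE[2][1] → acc 0, east 0, south 0
  cycle 1: PE[2][1] → acc 0, east 0, south 0
  cycle 2: PE[2][1] → acc 0, east 0, south 0
  cycle 3: PE[2][1] → acc 6, east 2, south 3
RS [3×3] PE[2][1] across cycles:
  cycle 0: PE[2][1] → acc 0, east 0, south 0
  cycle 1: PE[2][1] → acc 0, east 0, south 0
  cycle 2: PE[2][1] → acc 0, east 0, south 0
  cycle 3: PE[2][1] → acc 10, east 10, south 2

dataflow = WS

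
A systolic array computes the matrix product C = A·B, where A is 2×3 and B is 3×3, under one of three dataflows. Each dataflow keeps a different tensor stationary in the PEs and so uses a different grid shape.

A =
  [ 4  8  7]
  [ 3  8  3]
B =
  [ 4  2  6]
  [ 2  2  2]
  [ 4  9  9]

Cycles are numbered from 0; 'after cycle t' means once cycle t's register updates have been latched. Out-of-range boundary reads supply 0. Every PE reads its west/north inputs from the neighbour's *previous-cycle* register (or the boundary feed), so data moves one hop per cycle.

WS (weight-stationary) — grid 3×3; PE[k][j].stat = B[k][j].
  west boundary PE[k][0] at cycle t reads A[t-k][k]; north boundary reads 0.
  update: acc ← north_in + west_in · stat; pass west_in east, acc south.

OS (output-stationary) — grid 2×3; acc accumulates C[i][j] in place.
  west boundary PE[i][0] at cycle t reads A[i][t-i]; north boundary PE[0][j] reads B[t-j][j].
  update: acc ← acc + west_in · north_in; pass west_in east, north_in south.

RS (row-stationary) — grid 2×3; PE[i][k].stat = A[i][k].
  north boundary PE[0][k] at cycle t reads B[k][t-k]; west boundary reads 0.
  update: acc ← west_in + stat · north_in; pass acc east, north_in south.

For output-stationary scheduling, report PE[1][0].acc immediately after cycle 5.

PE[1][0].acc = 40

OS 2×3: PE[1][0] cycle-by-cycle (with neighbour feeds):
  cycle 0: PE[0][0] → acc 16, east 4, south 4
  cycle 0: PE[1][0] → acc 0, east 0, south 0
  cycle 1: PE[0][0] → acc 32, east 8, south 2
  cycle 1: PE[1][0] → acc 12, east 3, south 4
  cycle 2: PE[0][0] → acc 60, east 7, south 4
  cycle 2: PE[1][0] → acc 28, east 8, south 2
  cycle 3: PE[0][0] → acc 60, east 0, south 0
  cycle 3: PE[1][0] → acc 40, east 3, south 4
  cycle 4: PE[0][0] → acc 60, east 0, south 0
  cycle 4: PE[1][0] → acc 40, east 0, south 0
  cycle 5: PE[0][0] → acc 60, east 0, south 0
  cycle 5: PE[1][0] → acc 40, east 0, south 0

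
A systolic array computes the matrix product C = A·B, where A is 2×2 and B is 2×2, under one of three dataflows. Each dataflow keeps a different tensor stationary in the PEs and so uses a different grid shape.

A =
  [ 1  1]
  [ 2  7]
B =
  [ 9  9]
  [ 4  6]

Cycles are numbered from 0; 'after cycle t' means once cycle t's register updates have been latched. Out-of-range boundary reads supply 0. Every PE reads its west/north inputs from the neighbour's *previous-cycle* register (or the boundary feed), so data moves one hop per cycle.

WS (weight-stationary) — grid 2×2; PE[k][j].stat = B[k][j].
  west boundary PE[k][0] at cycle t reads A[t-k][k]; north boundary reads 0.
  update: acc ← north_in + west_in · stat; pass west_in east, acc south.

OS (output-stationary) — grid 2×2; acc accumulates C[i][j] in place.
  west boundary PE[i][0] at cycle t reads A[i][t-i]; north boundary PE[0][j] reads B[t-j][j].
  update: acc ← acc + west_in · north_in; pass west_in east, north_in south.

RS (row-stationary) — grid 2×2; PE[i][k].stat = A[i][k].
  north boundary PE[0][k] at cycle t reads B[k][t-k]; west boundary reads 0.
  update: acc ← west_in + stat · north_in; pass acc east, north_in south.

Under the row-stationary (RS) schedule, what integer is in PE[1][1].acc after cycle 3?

RS (2×2). Following PE[1][1] plus its west/north inputs:
  after 0 — PE[0][1] acc=0, pass-E 0, pass-S 0
  after 0 — PE[1][0] acc=0, pass-E 0, pass-S 0
  after 0 — PE[1][1] acc=0, pass-E 0, pass-S 0
  after 1 — PE[0][1] acc=13, pass-E 13, pass-S 4
  after 1 — PE[1][0] acc=18, pass-E 18, pass-S 9
  after 1 — PE[1][1] acc=0, pass-E 0, pass-S 0
  after 2 — PE[0][1] acc=15, pass-E 15, pass-S 6
  after 2 — PE[1][0] acc=18, pass-E 18, pass-S 9
  after 2 — PE[1][1] acc=46, pass-E 46, pass-S 4
  after 3 — PE[0][1] acc=0, pass-E 0, pass-S 0
  after 3 — PE[1][0] acc=0, pass-E 0, pass-S 0
  after 3 — PE[1][1] acc=60, pass-E 60, pass-S 6

PE[1][1].acc = 60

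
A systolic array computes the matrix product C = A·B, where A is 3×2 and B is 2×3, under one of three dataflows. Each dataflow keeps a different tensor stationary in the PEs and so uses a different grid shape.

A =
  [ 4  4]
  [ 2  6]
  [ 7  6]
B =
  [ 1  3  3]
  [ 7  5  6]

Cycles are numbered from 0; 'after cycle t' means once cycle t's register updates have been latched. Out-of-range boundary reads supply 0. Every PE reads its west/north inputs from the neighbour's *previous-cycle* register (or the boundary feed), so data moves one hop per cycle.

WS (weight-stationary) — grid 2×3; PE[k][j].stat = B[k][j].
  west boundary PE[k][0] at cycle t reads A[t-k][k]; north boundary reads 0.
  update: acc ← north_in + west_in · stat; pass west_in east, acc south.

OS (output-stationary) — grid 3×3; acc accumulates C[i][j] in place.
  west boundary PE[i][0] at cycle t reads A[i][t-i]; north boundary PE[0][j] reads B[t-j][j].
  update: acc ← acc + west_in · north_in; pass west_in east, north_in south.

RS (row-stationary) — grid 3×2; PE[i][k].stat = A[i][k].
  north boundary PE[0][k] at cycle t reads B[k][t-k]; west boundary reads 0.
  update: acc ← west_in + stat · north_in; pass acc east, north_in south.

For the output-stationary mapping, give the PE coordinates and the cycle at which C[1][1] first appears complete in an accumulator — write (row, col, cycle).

OS: C[1][1] accumulates in PE[1][1]:
  c0 r1c1: 0 / 0 / 0
  c1 r1c1: 0 / 0 / 0
  c2 r1c1: 6 / 2 / 3
  c3 r1c1: 36 / 6 / 5

(row, col, cycle) = (1, 1, 3)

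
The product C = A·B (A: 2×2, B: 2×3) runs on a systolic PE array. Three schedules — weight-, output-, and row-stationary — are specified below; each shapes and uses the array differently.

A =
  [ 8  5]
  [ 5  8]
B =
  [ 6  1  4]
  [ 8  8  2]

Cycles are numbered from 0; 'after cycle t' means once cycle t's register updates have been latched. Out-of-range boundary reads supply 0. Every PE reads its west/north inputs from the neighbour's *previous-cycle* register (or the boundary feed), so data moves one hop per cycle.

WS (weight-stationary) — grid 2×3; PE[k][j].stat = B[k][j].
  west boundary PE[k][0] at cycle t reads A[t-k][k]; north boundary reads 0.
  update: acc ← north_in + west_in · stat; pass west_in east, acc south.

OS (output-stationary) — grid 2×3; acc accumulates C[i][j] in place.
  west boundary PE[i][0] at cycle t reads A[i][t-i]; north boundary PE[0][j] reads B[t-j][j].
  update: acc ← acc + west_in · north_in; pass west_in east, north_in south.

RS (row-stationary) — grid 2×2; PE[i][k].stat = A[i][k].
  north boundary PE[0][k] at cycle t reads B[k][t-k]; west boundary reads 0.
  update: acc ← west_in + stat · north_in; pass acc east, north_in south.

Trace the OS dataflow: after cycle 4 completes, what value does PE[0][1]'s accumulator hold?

PE[0][1].acc = 48

OS 2×3: PE[0][1] cycle-by-cycle (with neighbour feeds):
  @0  [0,0]  acc 48  |  →8  ↓6
  @0  [0,1]  acc 0  |  →0  ↓0
  @1  [0,0]  acc 88  |  →5  ↓8
  @1  [0,1]  acc 8  |  →8  ↓1
  @2  [0,0]  acc 88  |  →0  ↓0
  @2  [0,1]  acc 48  |  →5  ↓8
  @3  [0,0]  acc 88  |  →0  ↓0
  @3  [0,1]  acc 48  |  →0  ↓0
  @4  [0,0]  acc 88  |  →0  ↓0
  @4  [0,1]  acc 48  |  →0  ↓0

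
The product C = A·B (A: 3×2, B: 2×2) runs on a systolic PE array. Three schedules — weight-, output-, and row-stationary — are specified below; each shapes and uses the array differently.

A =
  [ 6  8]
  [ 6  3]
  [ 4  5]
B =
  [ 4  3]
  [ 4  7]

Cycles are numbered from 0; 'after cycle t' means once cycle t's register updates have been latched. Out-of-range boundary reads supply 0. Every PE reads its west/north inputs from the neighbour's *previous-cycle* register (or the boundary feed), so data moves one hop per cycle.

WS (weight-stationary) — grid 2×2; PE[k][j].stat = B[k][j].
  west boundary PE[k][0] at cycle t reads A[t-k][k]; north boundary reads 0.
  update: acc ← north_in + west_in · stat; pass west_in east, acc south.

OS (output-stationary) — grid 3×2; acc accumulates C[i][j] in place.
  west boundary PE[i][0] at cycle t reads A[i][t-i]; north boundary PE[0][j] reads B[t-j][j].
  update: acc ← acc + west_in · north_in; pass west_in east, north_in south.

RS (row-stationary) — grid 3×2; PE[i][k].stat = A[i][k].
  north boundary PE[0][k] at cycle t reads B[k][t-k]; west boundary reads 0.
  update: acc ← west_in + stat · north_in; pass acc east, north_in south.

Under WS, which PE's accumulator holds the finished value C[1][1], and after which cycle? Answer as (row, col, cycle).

WS — PE[1][1] is where C[1][1] collects:
  0: (1,1).acc=0  regs=<0,0>
  1: (1,1).acc=0  regs=<0,0>
  2: (1,1).acc=74  regs=<8,74>
  3: (1,1).acc=39  regs=<3,39>

(row, col, cycle) = (1, 1, 3)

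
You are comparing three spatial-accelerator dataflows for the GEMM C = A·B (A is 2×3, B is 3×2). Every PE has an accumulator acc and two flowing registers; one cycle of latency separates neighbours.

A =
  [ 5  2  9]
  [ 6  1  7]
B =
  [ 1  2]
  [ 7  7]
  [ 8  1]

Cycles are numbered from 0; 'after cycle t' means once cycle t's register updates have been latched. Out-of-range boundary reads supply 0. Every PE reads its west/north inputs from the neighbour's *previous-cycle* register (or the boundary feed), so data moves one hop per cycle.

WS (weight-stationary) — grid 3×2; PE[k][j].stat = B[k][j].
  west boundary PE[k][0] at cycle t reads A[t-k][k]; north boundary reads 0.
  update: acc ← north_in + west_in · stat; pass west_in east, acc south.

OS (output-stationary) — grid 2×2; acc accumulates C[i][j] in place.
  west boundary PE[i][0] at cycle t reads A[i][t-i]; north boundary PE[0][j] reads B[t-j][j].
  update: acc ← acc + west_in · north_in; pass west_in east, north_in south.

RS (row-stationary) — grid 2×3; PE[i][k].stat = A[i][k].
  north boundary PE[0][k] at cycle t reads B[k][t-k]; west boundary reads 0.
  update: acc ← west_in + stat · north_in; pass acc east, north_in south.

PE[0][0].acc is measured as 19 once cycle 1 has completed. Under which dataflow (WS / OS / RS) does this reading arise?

WS [3×2] PE[0][0] across cycles:
  step 0 · PE0,0: acc=5; fwd→5 fwd↓5
  step 1 · PE0,0: acc=6; fwd→6 fwd↓6
OS [2×2] PE[0][0] across cycles:
  step 0 · PE0,0: acc=5; fwd→5 fwd↓1
  step 1 · PE0,0: acc=19; fwd→2 fwd↓7
RS [2×3] PE[0][0] across cycles:
  step 0 · PE0,0: acc=5; fwd→5 fwd↓1
  step 1 · PE0,0: acc=10; fwd→10 fwd↓2

dataflow = OS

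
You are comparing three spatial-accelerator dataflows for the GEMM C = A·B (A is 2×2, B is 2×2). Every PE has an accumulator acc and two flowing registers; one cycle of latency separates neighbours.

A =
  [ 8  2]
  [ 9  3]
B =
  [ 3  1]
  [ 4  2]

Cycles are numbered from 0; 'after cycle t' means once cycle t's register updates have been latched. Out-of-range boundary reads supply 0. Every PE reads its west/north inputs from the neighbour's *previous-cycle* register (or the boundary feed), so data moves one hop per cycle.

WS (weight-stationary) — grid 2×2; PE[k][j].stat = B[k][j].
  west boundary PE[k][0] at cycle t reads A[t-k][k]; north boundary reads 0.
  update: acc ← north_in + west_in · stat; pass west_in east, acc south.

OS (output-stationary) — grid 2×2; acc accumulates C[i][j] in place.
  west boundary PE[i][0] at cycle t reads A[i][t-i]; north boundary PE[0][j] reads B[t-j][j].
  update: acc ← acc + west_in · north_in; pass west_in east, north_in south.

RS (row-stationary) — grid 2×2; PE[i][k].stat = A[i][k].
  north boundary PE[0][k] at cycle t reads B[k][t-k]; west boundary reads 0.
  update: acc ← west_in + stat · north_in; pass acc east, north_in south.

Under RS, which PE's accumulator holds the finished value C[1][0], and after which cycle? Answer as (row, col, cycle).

(row, col, cycle) = (1, 1, 2)

Under RS, C[1][0] lands at PE[1][1]:
  0: (1,1).acc=0  regs=<0,0>
  1: (1,1).acc=0  regs=<0,0>
  2: (1,1).acc=39  regs=<39,4>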